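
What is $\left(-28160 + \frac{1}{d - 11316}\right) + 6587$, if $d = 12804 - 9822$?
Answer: $- \frac{179789383}{8334} \approx -21573.0$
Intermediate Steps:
$d = 2982$
$\left(-28160 + \frac{1}{d - 11316}\right) + 6587 = \left(-28160 + \frac{1}{2982 - 11316}\right) + 6587 = \left(-28160 + \frac{1}{-8334}\right) + 6587 = \left(-28160 - \frac{1}{8334}\right) + 6587 = - \frac{234685441}{8334} + 6587 = - \frac{179789383}{8334}$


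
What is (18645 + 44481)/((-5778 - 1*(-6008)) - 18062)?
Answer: -10521/2972 ≈ -3.5400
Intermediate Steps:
(18645 + 44481)/((-5778 - 1*(-6008)) - 18062) = 63126/((-5778 + 6008) - 18062) = 63126/(230 - 18062) = 63126/(-17832) = 63126*(-1/17832) = -10521/2972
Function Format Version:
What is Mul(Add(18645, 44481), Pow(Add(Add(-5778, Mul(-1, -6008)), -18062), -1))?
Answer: Rational(-10521, 2972) ≈ -3.5400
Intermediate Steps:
Mul(Add(18645, 44481), Pow(Add(Add(-5778, Mul(-1, -6008)), -18062), -1)) = Mul(63126, Pow(Add(Add(-5778, 6008), -18062), -1)) = Mul(63126, Pow(Add(230, -18062), -1)) = Mul(63126, Pow(-17832, -1)) = Mul(63126, Rational(-1, 17832)) = Rational(-10521, 2972)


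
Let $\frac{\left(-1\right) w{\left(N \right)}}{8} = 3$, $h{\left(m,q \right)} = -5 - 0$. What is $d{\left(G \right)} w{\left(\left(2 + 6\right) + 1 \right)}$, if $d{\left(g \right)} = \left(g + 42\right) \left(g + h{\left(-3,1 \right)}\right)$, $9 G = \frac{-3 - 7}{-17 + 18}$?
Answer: $\frac{161920}{27} \approx 5997.0$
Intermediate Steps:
$h{\left(m,q \right)} = -5$ ($h{\left(m,q \right)} = -5 + 0 = -5$)
$w{\left(N \right)} = -24$ ($w{\left(N \right)} = \left(-8\right) 3 = -24$)
$G = - \frac{10}{9}$ ($G = \frac{\left(-3 - 7\right) \frac{1}{-17 + 18}}{9} = \frac{\left(-10\right) 1^{-1}}{9} = \frac{\left(-10\right) 1}{9} = \frac{1}{9} \left(-10\right) = - \frac{10}{9} \approx -1.1111$)
$d{\left(g \right)} = \left(-5 + g\right) \left(42 + g\right)$ ($d{\left(g \right)} = \left(g + 42\right) \left(g - 5\right) = \left(42 + g\right) \left(-5 + g\right) = \left(-5 + g\right) \left(42 + g\right)$)
$d{\left(G \right)} w{\left(\left(2 + 6\right) + 1 \right)} = \left(-210 + \left(- \frac{10}{9}\right)^{2} + 37 \left(- \frac{10}{9}\right)\right) \left(-24\right) = \left(-210 + \frac{100}{81} - \frac{370}{9}\right) \left(-24\right) = \left(- \frac{20240}{81}\right) \left(-24\right) = \frac{161920}{27}$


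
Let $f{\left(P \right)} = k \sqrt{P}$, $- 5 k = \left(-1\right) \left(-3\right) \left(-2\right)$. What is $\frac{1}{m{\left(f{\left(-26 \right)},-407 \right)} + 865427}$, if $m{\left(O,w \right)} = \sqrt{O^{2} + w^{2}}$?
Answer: $\frac{21635675}{18724093167936} - \frac{415 \sqrt{601}}{18724093167936} \approx 1.155 \cdot 10^{-6}$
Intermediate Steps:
$k = \frac{6}{5}$ ($k = - \frac{\left(-1\right) \left(-3\right) \left(-2\right)}{5} = - \frac{3 \left(-2\right)}{5} = \left(- \frac{1}{5}\right) \left(-6\right) = \frac{6}{5} \approx 1.2$)
$f{\left(P \right)} = \frac{6 \sqrt{P}}{5}$
$\frac{1}{m{\left(f{\left(-26 \right)},-407 \right)} + 865427} = \frac{1}{\sqrt{\left(\frac{6 \sqrt{-26}}{5}\right)^{2} + \left(-407\right)^{2}} + 865427} = \frac{1}{\sqrt{\left(\frac{6 i \sqrt{26}}{5}\right)^{2} + 165649} + 865427} = \frac{1}{\sqrt{- \frac{936}{25} + 165649} + 865427} = \frac{1}{\sqrt{\frac{4140289}{25}} + 865427} = \frac{1}{\frac{83 \sqrt{601}}{5} + 865427} = \frac{1}{865427 + \frac{83 \sqrt{601}}{5}}$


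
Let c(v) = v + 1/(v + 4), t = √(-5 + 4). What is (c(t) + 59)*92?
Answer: 92644/17 + 1472*I/17 ≈ 5449.6 + 86.588*I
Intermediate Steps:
t = I (t = √(-1) = I ≈ 1.0*I)
c(v) = v + 1/(4 + v)
(c(t) + 59)*92 = ((1 + I² + 4*I)/(4 + I) + 59)*92 = (((4 - I)/17)*(1 - 1 + 4*I) + 59)*92 = (((4 - I)/17)*(4*I) + 59)*92 = (4*I*(4 - I)/17 + 59)*92 = (59 + 4*I*(4 - I)/17)*92 = 5428 + 368*I*(4 - I)/17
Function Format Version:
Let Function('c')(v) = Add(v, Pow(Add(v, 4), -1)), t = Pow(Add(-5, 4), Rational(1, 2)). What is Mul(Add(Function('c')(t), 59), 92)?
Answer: Add(Rational(92644, 17), Mul(Rational(1472, 17), I)) ≈ Add(5449.6, Mul(86.588, I))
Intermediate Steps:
t = I (t = Pow(-1, Rational(1, 2)) = I ≈ Mul(1.0000, I))
Function('c')(v) = Add(v, Pow(Add(4, v), -1))
Mul(Add(Function('c')(t), 59), 92) = Mul(Add(Mul(Pow(Add(4, I), -1), Add(1, Pow(I, 2), Mul(4, I))), 59), 92) = Mul(Add(Mul(Mul(Rational(1, 17), Add(4, Mul(-1, I))), Add(1, -1, Mul(4, I))), 59), 92) = Mul(Add(Mul(Mul(Rational(1, 17), Add(4, Mul(-1, I))), Mul(4, I)), 59), 92) = Mul(Add(Mul(Rational(4, 17), I, Add(4, Mul(-1, I))), 59), 92) = Mul(Add(59, Mul(Rational(4, 17), I, Add(4, Mul(-1, I)))), 92) = Add(5428, Mul(Rational(368, 17), I, Add(4, Mul(-1, I))))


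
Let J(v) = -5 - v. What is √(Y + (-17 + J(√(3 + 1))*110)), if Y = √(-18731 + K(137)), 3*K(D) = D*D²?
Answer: √(-7083 + 6*√1886370)/3 ≈ 11.342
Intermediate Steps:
K(D) = D³/3 (K(D) = (D*D²)/3 = D³/3)
Y = 2*√1886370/3 (Y = √(-18731 + (⅓)*137³) = √(-18731 + (⅓)*2571353) = √(-18731 + 2571353/3) = √(2515160/3) = 2*√1886370/3 ≈ 915.63)
√(Y + (-17 + J(√(3 + 1))*110)) = √(2*√1886370/3 + (-17 + (-5 - √(3 + 1))*110)) = √(2*√1886370/3 + (-17 + (-5 - √4)*110)) = √(2*√1886370/3 + (-17 + (-5 - 1*2)*110)) = √(2*√1886370/3 + (-17 + (-5 - 2)*110)) = √(2*√1886370/3 + (-17 - 7*110)) = √(2*√1886370/3 + (-17 - 770)) = √(2*√1886370/3 - 787) = √(-787 + 2*√1886370/3)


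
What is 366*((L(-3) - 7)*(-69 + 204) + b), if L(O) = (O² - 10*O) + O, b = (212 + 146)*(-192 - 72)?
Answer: -33158502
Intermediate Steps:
b = -94512 (b = 358*(-264) = -94512)
L(O) = O² - 9*O
366*((L(-3) - 7)*(-69 + 204) + b) = 366*((-3*(-9 - 3) - 7)*(-69 + 204) - 94512) = 366*((-3*(-12) - 7)*135 - 94512) = 366*((36 - 7)*135 - 94512) = 366*(29*135 - 94512) = 366*(3915 - 94512) = 366*(-90597) = -33158502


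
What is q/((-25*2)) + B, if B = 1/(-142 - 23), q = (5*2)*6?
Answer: -199/165 ≈ -1.2061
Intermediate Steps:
q = 60 (q = 10*6 = 60)
B = -1/165 (B = 1/(-165) = -1/165 ≈ -0.0060606)
q/((-25*2)) + B = 60/((-25*2)) - 1/165 = 60/(-50) - 1/165 = 60*(-1/50) - 1/165 = -6/5 - 1/165 = -199/165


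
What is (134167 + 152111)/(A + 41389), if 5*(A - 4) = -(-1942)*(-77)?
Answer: 1431390/57431 ≈ 24.924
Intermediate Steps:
A = -149514/5 (A = 4 + (-(-1942)*(-77))/5 = 4 + (-1*149534)/5 = 4 + (⅕)*(-149534) = 4 - 149534/5 = -149514/5 ≈ -29903.)
(134167 + 152111)/(A + 41389) = (134167 + 152111)/(-149514/5 + 41389) = 286278/(57431/5) = 286278*(5/57431) = 1431390/57431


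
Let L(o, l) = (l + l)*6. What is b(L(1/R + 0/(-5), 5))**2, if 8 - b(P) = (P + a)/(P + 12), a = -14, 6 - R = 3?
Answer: 70225/1296 ≈ 54.186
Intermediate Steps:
R = 3 (R = 6 - 1*3 = 6 - 3 = 3)
L(o, l) = 12*l (L(o, l) = (2*l)*6 = 12*l)
b(P) = 8 - (-14 + P)/(12 + P) (b(P) = 8 - (P - 14)/(P + 12) = 8 - (-14 + P)/(12 + P))
b(L(1/R + 0/(-5), 5))**2 = ((110 + 7*(12*5))/(12 + 12*5))**2 = ((110 + 7*60)/(12 + 60))**2 = ((110 + 420)/72)**2 = ((1/72)*530)**2 = (265/36)**2 = 70225/1296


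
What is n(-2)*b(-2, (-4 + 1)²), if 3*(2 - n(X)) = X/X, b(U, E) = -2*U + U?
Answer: 10/3 ≈ 3.3333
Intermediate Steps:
b(U, E) = -U
n(X) = 5/3 (n(X) = 2 - X/(3*X) = 2 - ⅓*1 = 2 - ⅓ = 5/3)
n(-2)*b(-2, (-4 + 1)²) = 5*(-1*(-2))/3 = (5/3)*2 = 10/3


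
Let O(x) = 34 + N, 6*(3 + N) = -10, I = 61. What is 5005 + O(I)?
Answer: 15103/3 ≈ 5034.3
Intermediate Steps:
N = -14/3 (N = -3 + (⅙)*(-10) = -3 - 5/3 = -14/3 ≈ -4.6667)
O(x) = 88/3 (O(x) = 34 - 14/3 = 88/3)
5005 + O(I) = 5005 + 88/3 = 15103/3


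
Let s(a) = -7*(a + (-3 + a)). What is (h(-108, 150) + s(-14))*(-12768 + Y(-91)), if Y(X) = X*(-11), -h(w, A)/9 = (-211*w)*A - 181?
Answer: 361975912718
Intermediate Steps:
s(a) = 21 - 14*a (s(a) = -7*(-3 + 2*a) = 21 - 14*a)
h(w, A) = 1629 + 1899*A*w (h(w, A) = -9*((-211*w)*A - 181) = -9*(-211*A*w - 181) = -9*(-181 - 211*A*w) = 1629 + 1899*A*w)
Y(X) = -11*X
(h(-108, 150) + s(-14))*(-12768 + Y(-91)) = ((1629 + 1899*150*(-108)) + (21 - 14*(-14)))*(-12768 - 11*(-91)) = ((1629 - 30763800) + (21 + 196))*(-12768 + 1001) = (-30762171 + 217)*(-11767) = -30761954*(-11767) = 361975912718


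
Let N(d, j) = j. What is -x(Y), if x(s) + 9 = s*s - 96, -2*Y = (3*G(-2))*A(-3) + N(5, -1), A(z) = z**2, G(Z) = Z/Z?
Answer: -64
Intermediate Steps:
G(Z) = 1
Y = -13 (Y = -((3*1)*(-3)**2 - 1)/2 = -(3*9 - 1)/2 = -(27 - 1)/2 = -1/2*26 = -13)
x(s) = -105 + s**2 (x(s) = -9 + (s*s - 96) = -9 + (s**2 - 96) = -9 + (-96 + s**2) = -105 + s**2)
-x(Y) = -(-105 + (-13)**2) = -(-105 + 169) = -1*64 = -64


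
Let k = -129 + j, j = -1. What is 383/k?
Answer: -383/130 ≈ -2.9462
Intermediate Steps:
k = -130 (k = -129 - 1 = -130)
383/k = 383/(-130) = 383*(-1/130) = -383/130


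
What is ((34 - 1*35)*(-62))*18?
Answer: 1116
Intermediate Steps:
((34 - 1*35)*(-62))*18 = ((34 - 35)*(-62))*18 = -1*(-62)*18 = 62*18 = 1116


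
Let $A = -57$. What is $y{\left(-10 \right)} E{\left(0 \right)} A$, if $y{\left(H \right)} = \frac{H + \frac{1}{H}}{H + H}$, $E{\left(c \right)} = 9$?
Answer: $- \frac{51813}{200} \approx -259.06$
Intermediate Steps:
$y{\left(H \right)} = \frac{H + \frac{1}{H}}{2 H}$
$y{\left(-10 \right)} E{\left(0 \right)} A = \frac{1 + \left(-10\right)^{2}}{2 \cdot 100} \cdot 9 \left(-57\right) = \frac{1}{2} \cdot \frac{1}{100} \left(1 + 100\right) 9 \left(-57\right) = \frac{1}{2} \cdot \frac{1}{100} \cdot 101 \cdot 9 \left(-57\right) = \frac{101}{200} \cdot 9 \left(-57\right) = \frac{909}{200} \left(-57\right) = - \frac{51813}{200}$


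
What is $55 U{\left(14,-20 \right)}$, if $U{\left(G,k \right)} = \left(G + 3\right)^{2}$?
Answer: $15895$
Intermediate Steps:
$U{\left(G,k \right)} = \left(3 + G\right)^{2}$
$55 U{\left(14,-20 \right)} = 55 \left(3 + 14\right)^{2} = 55 \cdot 17^{2} = 55 \cdot 289 = 15895$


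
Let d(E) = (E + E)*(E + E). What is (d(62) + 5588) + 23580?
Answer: 44544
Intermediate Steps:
d(E) = 4*E² (d(E) = (2*E)*(2*E) = 4*E²)
(d(62) + 5588) + 23580 = (4*62² + 5588) + 23580 = (4*3844 + 5588) + 23580 = (15376 + 5588) + 23580 = 20964 + 23580 = 44544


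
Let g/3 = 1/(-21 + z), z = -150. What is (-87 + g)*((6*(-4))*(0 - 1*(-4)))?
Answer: 158720/19 ≈ 8353.7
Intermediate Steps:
g = -1/57 (g = 3/(-21 - 150) = 3/(-171) = 3*(-1/171) = -1/57 ≈ -0.017544)
(-87 + g)*((6*(-4))*(0 - 1*(-4))) = (-87 - 1/57)*((6*(-4))*(0 - 1*(-4))) = -(-39680)*(0 + 4)/19 = -(-39680)*4/19 = -4960/57*(-96) = 158720/19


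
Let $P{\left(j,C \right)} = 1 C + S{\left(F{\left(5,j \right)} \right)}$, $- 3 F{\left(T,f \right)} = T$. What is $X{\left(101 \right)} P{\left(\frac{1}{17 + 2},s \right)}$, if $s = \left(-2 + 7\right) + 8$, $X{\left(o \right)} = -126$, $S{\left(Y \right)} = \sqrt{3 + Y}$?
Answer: $-1638 - 84 \sqrt{3} \approx -1783.5$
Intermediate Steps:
$F{\left(T,f \right)} = - \frac{T}{3}$
$s = 13$ ($s = 5 + 8 = 13$)
$P{\left(j,C \right)} = C + \frac{2 \sqrt{3}}{3}$ ($P{\left(j,C \right)} = 1 C + \sqrt{3 - \frac{5}{3}} = C + \sqrt{3 - \frac{5}{3}} = C + \sqrt{\frac{4}{3}} = C + \frac{2 \sqrt{3}}{3}$)
$X{\left(101 \right)} P{\left(\frac{1}{17 + 2},s \right)} = - 126 \left(13 + \frac{2 \sqrt{3}}{3}\right) = -1638 - 84 \sqrt{3}$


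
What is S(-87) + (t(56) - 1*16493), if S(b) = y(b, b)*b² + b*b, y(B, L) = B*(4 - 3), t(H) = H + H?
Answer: -667315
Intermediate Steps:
t(H) = 2*H
y(B, L) = B (y(B, L) = B*1 = B)
S(b) = b² + b³ (S(b) = b*b² + b*b = b³ + b² = b² + b³)
S(-87) + (t(56) - 1*16493) = (-87)²*(1 - 87) + (2*56 - 1*16493) = 7569*(-86) + (112 - 16493) = -650934 - 16381 = -667315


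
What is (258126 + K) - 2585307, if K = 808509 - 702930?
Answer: -2221602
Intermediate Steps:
K = 105579
(258126 + K) - 2585307 = (258126 + 105579) - 2585307 = 363705 - 2585307 = -2221602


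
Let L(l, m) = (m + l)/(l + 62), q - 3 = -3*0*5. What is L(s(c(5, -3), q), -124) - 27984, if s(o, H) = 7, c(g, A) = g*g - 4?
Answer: -643671/23 ≈ -27986.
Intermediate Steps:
q = 3 (q = 3 - 3*0*5 = 3 + 0*5 = 3 + 0 = 3)
c(g, A) = -4 + g**2 (c(g, A) = g**2 - 4 = -4 + g**2)
L(l, m) = (l + m)/(62 + l)
L(s(c(5, -3), q), -124) - 27984 = (7 - 124)/(62 + 7) - 27984 = -117/69 - 27984 = (1/69)*(-117) - 27984 = -39/23 - 27984 = -643671/23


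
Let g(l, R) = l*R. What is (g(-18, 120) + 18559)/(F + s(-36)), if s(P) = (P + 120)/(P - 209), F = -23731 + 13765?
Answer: -573965/348822 ≈ -1.6454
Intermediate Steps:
F = -9966
g(l, R) = R*l
s(P) = (120 + P)/(-209 + P)
(g(-18, 120) + 18559)/(F + s(-36)) = (120*(-18) + 18559)/(-9966 + (120 - 36)/(-209 - 36)) = (-2160 + 18559)/(-9966 + 84/(-245)) = 16399/(-9966 - 1/245*84) = 16399/(-9966 - 12/35) = 16399/(-348822/35) = 16399*(-35/348822) = -573965/348822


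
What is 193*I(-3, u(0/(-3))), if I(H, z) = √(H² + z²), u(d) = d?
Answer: 579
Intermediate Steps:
193*I(-3, u(0/(-3))) = 193*√((-3)² + (0/(-3))²) = 193*√(9 + (0*(-⅓))²) = 193*√(9 + 0²) = 193*√(9 + 0) = 193*√9 = 193*3 = 579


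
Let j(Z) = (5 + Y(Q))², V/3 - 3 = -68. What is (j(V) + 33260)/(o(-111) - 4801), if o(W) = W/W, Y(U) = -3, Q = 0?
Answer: -693/100 ≈ -6.9300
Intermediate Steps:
V = -195 (V = 9 + 3*(-68) = 9 - 204 = -195)
o(W) = 1
j(Z) = 4 (j(Z) = (5 - 3)² = 2² = 4)
(j(V) + 33260)/(o(-111) - 4801) = (4 + 33260)/(1 - 4801) = 33264/(-4800) = 33264*(-1/4800) = -693/100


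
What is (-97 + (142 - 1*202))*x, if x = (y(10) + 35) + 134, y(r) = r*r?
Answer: -42233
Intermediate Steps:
y(r) = r²
x = 269 (x = (10² + 35) + 134 = (100 + 35) + 134 = 135 + 134 = 269)
(-97 + (142 - 1*202))*x = (-97 + (142 - 1*202))*269 = (-97 + (142 - 202))*269 = (-97 - 60)*269 = -157*269 = -42233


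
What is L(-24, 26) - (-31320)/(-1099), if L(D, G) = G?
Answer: -2746/1099 ≈ -2.4986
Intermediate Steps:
L(-24, 26) - (-31320)/(-1099) = 26 - (-31320)/(-1099) = 26 - (-31320)*(-1)/1099 = 26 - 783*40/1099 = 26 - 31320/1099 = -2746/1099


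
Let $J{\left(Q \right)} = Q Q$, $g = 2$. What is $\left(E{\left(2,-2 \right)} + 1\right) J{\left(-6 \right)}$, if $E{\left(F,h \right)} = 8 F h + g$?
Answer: $-1044$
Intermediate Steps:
$J{\left(Q \right)} = Q^{2}$
$E{\left(F,h \right)} = 2 + 8 F h$ ($E{\left(F,h \right)} = 8 F h + 2 = 2 + 8 F h$)
$\left(E{\left(2,-2 \right)} + 1\right) J{\left(-6 \right)} = \left(\left(2 + 8 \cdot 2 \left(-2\right)\right) + 1\right) \left(-6\right)^{2} = \left(\left(2 - 32\right) + 1\right) 36 = \left(-30 + 1\right) 36 = \left(-29\right) 36 = -1044$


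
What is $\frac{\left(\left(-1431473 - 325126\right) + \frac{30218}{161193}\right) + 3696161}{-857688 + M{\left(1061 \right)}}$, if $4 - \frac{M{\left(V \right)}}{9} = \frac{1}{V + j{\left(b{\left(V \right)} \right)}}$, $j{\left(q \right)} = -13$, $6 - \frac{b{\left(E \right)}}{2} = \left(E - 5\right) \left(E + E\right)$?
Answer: $- \frac{327650752372832}{144883380230865} \approx -2.2615$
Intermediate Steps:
$b{\left(E \right)} = 12 - 4 E \left(-5 + E\right)$ ($b{\left(E \right)} = 12 - 2 \left(E - 5\right) \left(E + E\right) = 12 - 2 \left(-5 + E\right) 2 E = 12 - 2 \cdot 2 E \left(-5 + E\right) = 12 - 4 E \left(-5 + E\right)$)
$M{\left(V \right)} = 36 - \frac{9}{-13 + V}$ ($M{\left(V \right)} = 36 - \frac{9}{V - 13} = 36 - \frac{9}{-13 + V}$)
$\frac{\left(\left(-1431473 - 325126\right) + \frac{30218}{161193}\right) + 3696161}{-857688 + M{\left(1061 \right)}} = \frac{\left(\left(-1431473 - 325126\right) + \frac{30218}{161193}\right) + 3696161}{-857688 + \frac{9 \left(-53 + 4 \cdot 1061\right)}{-13 + 1061}} = \frac{\left(-1756599 + 30218 \cdot \frac{1}{161193}\right) + 3696161}{-857688 + \frac{9 \left(-53 + 4244\right)}{1048}} = \frac{\left(-1756599 + \frac{30218}{161193}\right) + 3696161}{-857688 + 9 \cdot \frac{1}{1048} \cdot 4191} = \frac{- \frac{283151432389}{161193} + 3696161}{-857688 + \frac{37719}{1048}} = \frac{312643847684}{161193 \left(- \frac{898819305}{1048}\right)} = \frac{312643847684}{161193} \left(- \frac{1048}{898819305}\right) = - \frac{327650752372832}{144883380230865}$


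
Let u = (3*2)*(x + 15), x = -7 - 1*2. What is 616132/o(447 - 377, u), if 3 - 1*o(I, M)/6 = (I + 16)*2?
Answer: -308066/507 ≈ -607.63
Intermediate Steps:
x = -9 (x = -7 - 2 = -9)
u = 36 (u = (3*2)*(-9 + 15) = 6*6 = 36)
o(I, M) = -174 - 12*I (o(I, M) = 18 - 6*(I + 16)*2 = 18 - 6*(16 + I)*2 = 18 - 6*(32 + 2*I) = 18 + (-192 - 12*I) = -174 - 12*I)
616132/o(447 - 377, u) = 616132/(-174 - 12*(447 - 377)) = 616132/(-174 - 12*70) = 616132/(-174 - 840) = 616132/(-1014) = 616132*(-1/1014) = -308066/507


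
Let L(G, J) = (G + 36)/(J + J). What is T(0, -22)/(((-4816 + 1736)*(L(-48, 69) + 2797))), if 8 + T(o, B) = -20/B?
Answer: 299/363244420 ≈ 8.2314e-7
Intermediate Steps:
T(o, B) = -8 - 20/B
L(G, J) = (36 + G)/(2*J) (L(G, J) = (36 + G)/((2*J)) = (36 + G)*(1/(2*J)) = (36 + G)/(2*J))
T(0, -22)/(((-4816 + 1736)*(L(-48, 69) + 2797))) = (-8 - 20/(-22))/(((-4816 + 1736)*((½)*(36 - 48)/69 + 2797))) = (-8 - 20*(-1/22))/((-3080*((½)*(1/69)*(-12) + 2797))) = (-8 + 10/11)/((-3080*(-2/23 + 2797))) = -78/(11*((-3080*64329/23))) = -78/(11*(-198133320/23)) = -78/11*(-23/198133320) = 299/363244420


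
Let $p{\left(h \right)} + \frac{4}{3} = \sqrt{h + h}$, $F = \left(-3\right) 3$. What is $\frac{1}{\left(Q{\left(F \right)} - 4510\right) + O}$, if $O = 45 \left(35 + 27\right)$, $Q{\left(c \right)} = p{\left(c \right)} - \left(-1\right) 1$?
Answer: $- \frac{15483}{26636083} - \frac{27 i \sqrt{2}}{26636083} \approx -0.00058128 - 1.4335 \cdot 10^{-6} i$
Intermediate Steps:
$F = -9$
$p{\left(h \right)} = - \frac{4}{3} + \sqrt{2} \sqrt{h}$ ($p{\left(h \right)} = - \frac{4}{3} + \sqrt{h + h} = - \frac{4}{3} + \sqrt{2 h} = - \frac{4}{3} + \sqrt{2} \sqrt{h}$)
$Q{\left(c \right)} = - \frac{1}{3} + \sqrt{2} \sqrt{c}$ ($Q{\left(c \right)} = \left(- \frac{4}{3} + \sqrt{2} \sqrt{c}\right) - \left(-1\right) 1 = \left(- \frac{4}{3} + \sqrt{2} \sqrt{c}\right) - -1 = \left(- \frac{4}{3} + \sqrt{2} \sqrt{c}\right) + 1 = - \frac{1}{3} + \sqrt{2} \sqrt{c}$)
$O = 2790$ ($O = 45 \cdot 62 = 2790$)
$\frac{1}{\left(Q{\left(F \right)} - 4510\right) + O} = \frac{1}{\left(\left(- \frac{1}{3} + \sqrt{2} \sqrt{-9}\right) - 4510\right) + 2790} = \frac{1}{\left(\left(- \frac{1}{3} + \sqrt{2} \cdot 3 i\right) - 4510\right) + 2790} = \frac{1}{\left(\left(- \frac{1}{3} + 3 i \sqrt{2}\right) - 4510\right) + 2790} = \frac{1}{\left(- \frac{13531}{3} + 3 i \sqrt{2}\right) + 2790} = \frac{1}{- \frac{5161}{3} + 3 i \sqrt{2}}$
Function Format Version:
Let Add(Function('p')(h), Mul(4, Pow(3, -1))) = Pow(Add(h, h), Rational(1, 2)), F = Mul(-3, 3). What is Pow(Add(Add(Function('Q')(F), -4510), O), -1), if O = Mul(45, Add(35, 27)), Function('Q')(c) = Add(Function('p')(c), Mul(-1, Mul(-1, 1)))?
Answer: Add(Rational(-15483, 26636083), Mul(Rational(-27, 26636083), I, Pow(2, Rational(1, 2)))) ≈ Add(-0.00058128, Mul(-1.4335e-6, I))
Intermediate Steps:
F = -9
Function('p')(h) = Add(Rational(-4, 3), Mul(Pow(2, Rational(1, 2)), Pow(h, Rational(1, 2)))) (Function('p')(h) = Add(Rational(-4, 3), Pow(Add(h, h), Rational(1, 2))) = Add(Rational(-4, 3), Pow(Mul(2, h), Rational(1, 2))) = Add(Rational(-4, 3), Mul(Pow(2, Rational(1, 2)), Pow(h, Rational(1, 2)))))
Function('Q')(c) = Add(Rational(-1, 3), Mul(Pow(2, Rational(1, 2)), Pow(c, Rational(1, 2)))) (Function('Q')(c) = Add(Add(Rational(-4, 3), Mul(Pow(2, Rational(1, 2)), Pow(c, Rational(1, 2)))), Mul(-1, Mul(-1, 1))) = Add(Add(Rational(-4, 3), Mul(Pow(2, Rational(1, 2)), Pow(c, Rational(1, 2)))), Mul(-1, -1)) = Add(Add(Rational(-4, 3), Mul(Pow(2, Rational(1, 2)), Pow(c, Rational(1, 2)))), 1) = Add(Rational(-1, 3), Mul(Pow(2, Rational(1, 2)), Pow(c, Rational(1, 2)))))
O = 2790 (O = Mul(45, 62) = 2790)
Pow(Add(Add(Function('Q')(F), -4510), O), -1) = Pow(Add(Add(Add(Rational(-1, 3), Mul(Pow(2, Rational(1, 2)), Pow(-9, Rational(1, 2)))), -4510), 2790), -1) = Pow(Add(Add(Add(Rational(-1, 3), Mul(Pow(2, Rational(1, 2)), Mul(3, I))), -4510), 2790), -1) = Pow(Add(Add(Add(Rational(-1, 3), Mul(3, I, Pow(2, Rational(1, 2)))), -4510), 2790), -1) = Pow(Add(Add(Rational(-13531, 3), Mul(3, I, Pow(2, Rational(1, 2)))), 2790), -1) = Pow(Add(Rational(-5161, 3), Mul(3, I, Pow(2, Rational(1, 2)))), -1)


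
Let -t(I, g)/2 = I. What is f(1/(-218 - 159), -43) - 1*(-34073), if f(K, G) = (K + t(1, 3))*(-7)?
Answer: 12850806/377 ≈ 34087.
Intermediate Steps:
t(I, g) = -2*I
f(K, G) = 14 - 7*K (f(K, G) = (K - 2*1)*(-7) = (K - 2)*(-7) = (-2 + K)*(-7) = 14 - 7*K)
f(1/(-218 - 159), -43) - 1*(-34073) = (14 - 7/(-218 - 159)) - 1*(-34073) = (14 - 7/(-377)) + 34073 = (14 - 7*(-1/377)) + 34073 = (14 + 7/377) + 34073 = 5285/377 + 34073 = 12850806/377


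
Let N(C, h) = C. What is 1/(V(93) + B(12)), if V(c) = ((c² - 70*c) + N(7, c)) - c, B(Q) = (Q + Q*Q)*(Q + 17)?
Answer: 1/6577 ≈ 0.00015204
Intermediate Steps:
B(Q) = (17 + Q)*(Q + Q²) (B(Q) = (Q + Q²)*(17 + Q) = (17 + Q)*(Q + Q²))
V(c) = 7 + c² - 71*c (V(c) = ((c² - 70*c) + 7) - c = (7 + c² - 70*c) - c = 7 + c² - 71*c)
1/(V(93) + B(12)) = 1/((7 + 93² - 71*93) + 12*(17 + 12² + 18*12)) = 1/((7 + 8649 - 6603) + 12*(17 + 144 + 216)) = 1/(2053 + 12*377) = 1/(2053 + 4524) = 1/6577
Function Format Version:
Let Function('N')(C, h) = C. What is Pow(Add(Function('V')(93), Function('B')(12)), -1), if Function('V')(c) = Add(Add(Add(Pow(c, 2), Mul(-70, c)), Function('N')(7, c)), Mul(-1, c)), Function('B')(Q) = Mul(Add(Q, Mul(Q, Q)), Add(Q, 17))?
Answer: Rational(1, 6577) ≈ 0.00015204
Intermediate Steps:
Function('B')(Q) = Mul(Add(17, Q), Add(Q, Pow(Q, 2))) (Function('B')(Q) = Mul(Add(Q, Pow(Q, 2)), Add(17, Q)) = Mul(Add(17, Q), Add(Q, Pow(Q, 2))))
Function('V')(c) = Add(7, Pow(c, 2), Mul(-71, c)) (Function('V')(c) = Add(Add(Add(Pow(c, 2), Mul(-70, c)), 7), Mul(-1, c)) = Add(Add(7, Pow(c, 2), Mul(-70, c)), Mul(-1, c)) = Add(7, Pow(c, 2), Mul(-71, c)))
Pow(Add(Function('V')(93), Function('B')(12)), -1) = Pow(Add(Add(7, Pow(93, 2), Mul(-71, 93)), Mul(12, Add(17, Pow(12, 2), Mul(18, 12)))), -1) = Pow(Add(Add(7, 8649, -6603), Mul(12, Add(17, 144, 216))), -1) = Pow(Add(2053, Mul(12, 377)), -1) = Pow(Add(2053, 4524), -1) = Pow(6577, -1) = Rational(1, 6577)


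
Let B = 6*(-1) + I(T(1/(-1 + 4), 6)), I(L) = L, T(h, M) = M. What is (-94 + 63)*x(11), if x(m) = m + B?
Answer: -341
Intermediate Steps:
B = 0 (B = 6*(-1) + 6 = -6 + 6 = 0)
x(m) = m (x(m) = m + 0 = m)
(-94 + 63)*x(11) = (-94 + 63)*11 = -31*11 = -341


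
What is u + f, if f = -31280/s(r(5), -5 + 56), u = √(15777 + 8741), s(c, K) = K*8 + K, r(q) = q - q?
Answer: -1840/27 + √24518 ≈ 88.434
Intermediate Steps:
r(q) = 0
s(c, K) = 9*K (s(c, K) = 8*K + K = 9*K)
u = √24518 ≈ 156.58
f = -1840/27 (f = -31280*1/(9*(-5 + 56)) = -31280/(9*51) = -31280/459 = -31280*1/459 = -1840/27 ≈ -68.148)
u + f = √24518 - 1840/27 = -1840/27 + √24518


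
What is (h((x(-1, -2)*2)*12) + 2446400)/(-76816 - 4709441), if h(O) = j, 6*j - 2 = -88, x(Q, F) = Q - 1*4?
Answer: -1048451/2051253 ≈ -0.51113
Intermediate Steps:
x(Q, F) = -4 + Q (x(Q, F) = Q - 4 = -4 + Q)
j = -43/3 (j = ⅓ + (⅙)*(-88) = ⅓ - 44/3 = -43/3 ≈ -14.333)
h(O) = -43/3
(h((x(-1, -2)*2)*12) + 2446400)/(-76816 - 4709441) = (-43/3 + 2446400)/(-76816 - 4709441) = (7339157/3)/(-4786257) = (7339157/3)*(-1/4786257) = -1048451/2051253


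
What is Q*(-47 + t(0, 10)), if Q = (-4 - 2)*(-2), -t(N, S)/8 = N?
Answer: -564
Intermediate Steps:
t(N, S) = -8*N
Q = 12 (Q = -6*(-2) = 12)
Q*(-47 + t(0, 10)) = 12*(-47 - 8*0) = 12*(-47 + 0) = 12*(-47) = -564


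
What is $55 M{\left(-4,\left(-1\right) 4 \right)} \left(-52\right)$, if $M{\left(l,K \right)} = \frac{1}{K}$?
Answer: $715$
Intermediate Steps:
$55 M{\left(-4,\left(-1\right) 4 \right)} \left(-52\right) = \frac{55}{\left(-1\right) 4} \left(-52\right) = \frac{55}{-4} \left(-52\right) = 55 \left(- \frac{1}{4}\right) \left(-52\right) = \left(- \frac{55}{4}\right) \left(-52\right) = 715$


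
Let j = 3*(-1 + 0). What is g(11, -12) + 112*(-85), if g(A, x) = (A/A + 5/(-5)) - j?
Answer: -9517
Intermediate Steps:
j = -3 (j = 3*(-1) = -3)
g(A, x) = 3 (g(A, x) = (A/A + 5/(-5)) - 1*(-3) = (1 + 5*(-⅕)) + 3 = (1 - 1) + 3 = 0 + 3 = 3)
g(11, -12) + 112*(-85) = 3 + 112*(-85) = 3 - 9520 = -9517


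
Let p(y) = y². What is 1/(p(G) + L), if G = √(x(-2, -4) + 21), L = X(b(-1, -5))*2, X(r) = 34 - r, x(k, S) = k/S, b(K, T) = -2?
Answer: 2/187 ≈ 0.010695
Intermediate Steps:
L = 72 (L = (34 - 1*(-2))*2 = (34 + 2)*2 = 36*2 = 72)
G = √86/2 (G = √(-2/(-4) + 21) = √(-2*(-¼) + 21) = √(½ + 21) = √(43/2) = √86/2 ≈ 4.6368)
1/(p(G) + L) = 1/((√86/2)² + 72) = 1/(43/2 + 72) = 1/(187/2) = 2/187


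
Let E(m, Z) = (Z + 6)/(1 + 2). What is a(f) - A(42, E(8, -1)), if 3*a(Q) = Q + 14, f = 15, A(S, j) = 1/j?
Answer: 136/15 ≈ 9.0667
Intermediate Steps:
E(m, Z) = 2 + Z/3 (E(m, Z) = (6 + Z)/3 = (6 + Z)*(1/3) = 2 + Z/3)
a(Q) = 14/3 + Q/3 (a(Q) = (Q + 14)/3 = (14 + Q)/3 = 14/3 + Q/3)
a(f) - A(42, E(8, -1)) = (14/3 + (1/3)*15) - 1/(2 + (1/3)*(-1)) = (14/3 + 5) - 1/(2 - 1/3) = 29/3 - 1/5/3 = 29/3 - 1*3/5 = 29/3 - 3/5 = 136/15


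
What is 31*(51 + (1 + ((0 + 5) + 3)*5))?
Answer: 2852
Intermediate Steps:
31*(51 + (1 + ((0 + 5) + 3)*5)) = 31*(51 + (1 + (5 + 3)*5)) = 31*(51 + (1 + 8*5)) = 31*(51 + (1 + 40)) = 31*(51 + 41) = 31*92 = 2852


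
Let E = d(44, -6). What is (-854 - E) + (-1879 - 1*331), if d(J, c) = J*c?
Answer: -2800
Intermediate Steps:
E = -264 (E = 44*(-6) = -264)
(-854 - E) + (-1879 - 1*331) = (-854 - 1*(-264)) + (-1879 - 1*331) = (-854 + 264) + (-1879 - 331) = -590 - 2210 = -2800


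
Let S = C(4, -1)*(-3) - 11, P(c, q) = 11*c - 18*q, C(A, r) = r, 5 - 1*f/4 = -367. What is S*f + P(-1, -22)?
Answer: -11519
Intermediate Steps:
f = 1488 (f = 20 - 4*(-367) = 20 + 1468 = 1488)
P(c, q) = -18*q + 11*c
S = -8 (S = -1*(-3) - 11 = 3 - 11 = -8)
S*f + P(-1, -22) = -8*1488 + (-18*(-22) + 11*(-1)) = -11904 + (396 - 11) = -11904 + 385 = -11519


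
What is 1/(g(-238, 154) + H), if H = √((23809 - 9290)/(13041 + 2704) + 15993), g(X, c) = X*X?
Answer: 222964945/12629563388504 - √247810854155/12629563388504 ≈ 1.7615e-5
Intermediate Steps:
g(X, c) = X²
H = 4*√247810854155/15745 (H = √(14519/15745 + 15993) = √(251824304/15745) = 4*√247810854155/15745 ≈ 126.47)
1/(g(-238, 154) + H) = 1/((-238)² + 4*√247810854155/15745) = 1/(56644 + 4*√247810854155/15745)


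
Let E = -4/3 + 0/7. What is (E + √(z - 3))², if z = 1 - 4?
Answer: (4 - 3*I*√6)²/9 ≈ -4.2222 - 6.532*I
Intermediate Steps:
z = -3
E = -4/3 (E = -4*⅓ + 0*(⅐) = -4/3 + 0 = -4/3 ≈ -1.3333)
(E + √(z - 3))² = (-4/3 + √(-3 - 3))² = (-4/3 + √(-6))² = (-4/3 + I*√6)²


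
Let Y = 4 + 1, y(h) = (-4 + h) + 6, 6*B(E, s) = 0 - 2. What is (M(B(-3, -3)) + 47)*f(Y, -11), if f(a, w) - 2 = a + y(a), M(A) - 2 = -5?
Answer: 616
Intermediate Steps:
B(E, s) = -⅓ (B(E, s) = (0 - 2)/6 = (⅙)*(-2) = -⅓)
y(h) = 2 + h
M(A) = -3 (M(A) = 2 - 5 = -3)
Y = 5
f(a, w) = 4 + 2*a (f(a, w) = 2 + (a + (2 + a)) = 2 + (2 + 2*a) = 4 + 2*a)
(M(B(-3, -3)) + 47)*f(Y, -11) = (-3 + 47)*(4 + 2*5) = 44*(4 + 10) = 44*14 = 616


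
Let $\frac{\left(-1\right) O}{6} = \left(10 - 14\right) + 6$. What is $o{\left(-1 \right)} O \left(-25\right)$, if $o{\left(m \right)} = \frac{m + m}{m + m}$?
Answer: $300$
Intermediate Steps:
$o{\left(m \right)} = 1$ ($o{\left(m \right)} = \frac{2 m}{2 m} = 2 m \frac{1}{2 m} = 1$)
$O = -12$ ($O = - 6 \left(\left(10 - 14\right) + 6\right) = - 6 \left(-4 + 6\right) = \left(-6\right) 2 = -12$)
$o{\left(-1 \right)} O \left(-25\right) = 1 \left(-12\right) \left(-25\right) = \left(-12\right) \left(-25\right) = 300$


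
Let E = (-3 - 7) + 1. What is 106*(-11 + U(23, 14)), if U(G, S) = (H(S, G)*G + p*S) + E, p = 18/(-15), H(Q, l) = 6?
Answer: 53636/5 ≈ 10727.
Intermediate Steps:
E = -9 (E = -10 + 1 = -9)
p = -6/5 (p = 18*(-1/15) = -6/5 ≈ -1.2000)
U(G, S) = -9 + 6*G - 6*S/5 (U(G, S) = (6*G - 6*S/5) - 9 = -9 + 6*G - 6*S/5)
106*(-11 + U(23, 14)) = 106*(-11 + (-9 + 6*23 - 6/5*14)) = 106*(-11 + (-9 + 138 - 84/5)) = 106*(-11 + 561/5) = 106*(506/5) = 53636/5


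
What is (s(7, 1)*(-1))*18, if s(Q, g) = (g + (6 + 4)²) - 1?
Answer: -1800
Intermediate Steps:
s(Q, g) = 99 + g (s(Q, g) = (g + 10²) - 1 = (g + 100) - 1 = (100 + g) - 1 = 99 + g)
(s(7, 1)*(-1))*18 = ((99 + 1)*(-1))*18 = (100*(-1))*18 = -100*18 = -1800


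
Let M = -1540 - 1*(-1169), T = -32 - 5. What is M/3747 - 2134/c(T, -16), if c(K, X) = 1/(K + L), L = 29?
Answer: 63968413/3747 ≈ 17072.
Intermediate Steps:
T = -37
c(K, X) = 1/(29 + K) (c(K, X) = 1/(K + 29) = 1/(29 + K))
M = -371 (M = -1540 + 1169 = -371)
M/3747 - 2134/c(T, -16) = -371/3747 - 2134/(1/(29 - 37)) = -371*1/3747 - 2134/(1/(-8)) = -371/3747 - 2134/(-⅛) = -371/3747 - 2134*(-8) = -371/3747 + 17072 = 63968413/3747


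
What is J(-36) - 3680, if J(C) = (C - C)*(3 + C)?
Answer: -3680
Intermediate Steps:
J(C) = 0 (J(C) = 0*(3 + C) = 0)
J(-36) - 3680 = 0 - 3680 = -3680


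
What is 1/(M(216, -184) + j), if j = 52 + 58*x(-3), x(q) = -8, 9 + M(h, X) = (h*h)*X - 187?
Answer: -1/8585312 ≈ -1.1648e-7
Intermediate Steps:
M(h, X) = -196 + X*h² (M(h, X) = -9 + ((h*h)*X - 187) = -9 + (h²*X - 187) = -9 + (X*h² - 187) = -9 + (-187 + X*h²) = -196 + X*h²)
j = -412 (j = 52 + 58*(-8) = 52 - 464 = -412)
1/(M(216, -184) + j) = 1/((-196 - 184*216²) - 412) = 1/((-196 - 184*46656) - 412) = 1/((-196 - 8584704) - 412) = 1/(-8584900 - 412) = 1/(-8585312) = -1/8585312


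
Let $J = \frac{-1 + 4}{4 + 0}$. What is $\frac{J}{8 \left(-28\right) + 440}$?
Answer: $\frac{1}{288} \approx 0.0034722$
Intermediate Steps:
$J = \frac{3}{4} \approx 0.75$
$\frac{J}{8 \left(-28\right) + 440} = \frac{3}{4 \left(8 \left(-28\right) + 440\right)} = \frac{3}{4 \left(-224 + 440\right)} = \frac{3}{4 \cdot 216} = \frac{3}{4} \cdot \frac{1}{216} = \frac{1}{288}$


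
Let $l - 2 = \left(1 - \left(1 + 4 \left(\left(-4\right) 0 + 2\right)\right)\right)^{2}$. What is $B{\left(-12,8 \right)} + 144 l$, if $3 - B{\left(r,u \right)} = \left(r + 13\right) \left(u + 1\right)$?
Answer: $9498$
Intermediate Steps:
$B{\left(r,u \right)} = 3 - \left(1 + u\right) \left(13 + r\right)$ ($B{\left(r,u \right)} = 3 - \left(r + 13\right) \left(u + 1\right) = 3 - \left(13 + r\right) \left(1 + u\right) = 3 - \left(1 + u\right) \left(13 + r\right)$)
$l = 66$ ($l = 2 + \left(1 - \left(1 + 4 \left(\left(-4\right) 0 + 2\right)\right)\right)^{2} = 2 + \left(1 - \left(1 + 4 \left(0 + 2\right)\right)\right)^{2} = 2 + \left(1 - 9\right)^{2} = 2 + \left(-8\right)^{2} = 2 + 64 = 66$)
$B{\left(-12,8 \right)} + 144 l = \left(-10 - -12 - 104 - \left(-12\right) 8\right) + 144 \cdot 66 = \left(-10 + 12 - 104 + 96\right) + 9504 = -6 + 9504 = 9498$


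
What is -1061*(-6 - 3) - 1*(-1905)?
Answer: 11454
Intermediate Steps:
-1061*(-6 - 3) - 1*(-1905) = -1061*(-9) + 1905 = 9549 + 1905 = 11454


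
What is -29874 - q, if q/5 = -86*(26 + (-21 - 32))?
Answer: -41484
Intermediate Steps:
q = 11610 (q = 5*(-86*(26 + (-21 - 32))) = 5*(-86*(26 - 53)) = 5*(-86*(-27)) = 5*2322 = 11610)
-29874 - q = -29874 - 1*11610 = -29874 - 11610 = -41484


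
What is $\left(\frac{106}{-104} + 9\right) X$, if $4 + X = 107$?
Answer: $\frac{42745}{52} \approx 822.02$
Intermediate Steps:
$X = 103$ ($X = -4 + 107 = 103$)
$\left(\frac{106}{-104} + 9\right) X = \left(\frac{106}{-104} + 9\right) 103 = \left(106 \left(- \frac{1}{104}\right) + 9\right) 103 = \left(- \frac{53}{52} + 9\right) 103 = \frac{415}{52} \cdot 103 = \frac{42745}{52}$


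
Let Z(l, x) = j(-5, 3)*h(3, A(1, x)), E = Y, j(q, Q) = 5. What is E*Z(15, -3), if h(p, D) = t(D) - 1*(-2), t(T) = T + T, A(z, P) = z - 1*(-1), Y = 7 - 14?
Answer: -210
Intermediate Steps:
Y = -7
E = -7
A(z, P) = 1 + z (A(z, P) = z + 1 = 1 + z)
t(T) = 2*T
h(p, D) = 2 + 2*D (h(p, D) = 2*D - 1*(-2) = 2*D + 2 = 2 + 2*D)
Z(l, x) = 30 (Z(l, x) = 5*(2 + 2*(1 + 1)) = 5*(2 + 2*2) = 5*(2 + 4) = 5*6 = 30)
E*Z(15, -3) = -7*30 = -210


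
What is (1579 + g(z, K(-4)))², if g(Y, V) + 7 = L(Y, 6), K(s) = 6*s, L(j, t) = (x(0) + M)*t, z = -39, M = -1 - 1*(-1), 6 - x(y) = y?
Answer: 2585664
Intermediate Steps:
x(y) = 6 - y
M = 0 (M = -1 + 1 = 0)
L(j, t) = 6*t (L(j, t) = ((6 - 1*0) + 0)*t = ((6 + 0) + 0)*t = (6 + 0)*t = 6*t)
g(Y, V) = 29 (g(Y, V) = -7 + 6*6 = -7 + 36 = 29)
(1579 + g(z, K(-4)))² = (1579 + 29)² = 1608² = 2585664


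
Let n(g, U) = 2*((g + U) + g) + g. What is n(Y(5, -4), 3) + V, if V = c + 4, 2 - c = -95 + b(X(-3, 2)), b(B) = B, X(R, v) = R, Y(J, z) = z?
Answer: 90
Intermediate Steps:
n(g, U) = 2*U + 5*g (n(g, U) = 2*((U + g) + g) + g = 2*(U + 2*g) + g = (2*U + 4*g) + g = 2*U + 5*g)
c = 100 (c = 2 - (-95 - 3) = 2 - 1*(-98) = 2 + 98 = 100)
V = 104 (V = 100 + 4 = 104)
n(Y(5, -4), 3) + V = (2*3 + 5*(-4)) + 104 = (6 - 20) + 104 = -14 + 104 = 90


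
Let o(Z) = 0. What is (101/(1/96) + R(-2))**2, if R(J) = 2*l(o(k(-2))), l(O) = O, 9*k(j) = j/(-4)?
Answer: 94012416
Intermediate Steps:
k(j) = -j/36 (k(j) = (j/(-4))/9 = (j*(-1/4))/9 = (-j/4)/9 = -j/36)
R(J) = 0 (R(J) = 2*0 = 0)
(101/(1/96) + R(-2))**2 = (101/(1/96) + 0)**2 = (101*96 + 0)**2 = (9696 + 0)**2 = 9696**2 = 94012416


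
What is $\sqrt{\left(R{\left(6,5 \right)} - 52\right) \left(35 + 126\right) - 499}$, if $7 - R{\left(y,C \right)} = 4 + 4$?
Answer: $2 i \sqrt{2258} \approx 95.037 i$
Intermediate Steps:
$R{\left(y,C \right)} = -1$ ($R{\left(y,C \right)} = 7 - \left(4 + 4\right) = 7 - 8 = -1$)
$\sqrt{\left(R{\left(6,5 \right)} - 52\right) \left(35 + 126\right) - 499} = \sqrt{\left(-1 - 52\right) \left(35 + 126\right) - 499} = \sqrt{\left(-53\right) 161 - 499} = \sqrt{-8533 - 499} = \sqrt{-9032} = 2 i \sqrt{2258}$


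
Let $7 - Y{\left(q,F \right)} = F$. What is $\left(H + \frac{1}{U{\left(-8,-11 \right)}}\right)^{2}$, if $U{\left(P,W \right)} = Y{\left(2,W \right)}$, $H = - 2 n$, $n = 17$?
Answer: $\frac{373321}{324} \approx 1152.2$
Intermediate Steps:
$Y{\left(q,F \right)} = 7 - F$
$H = -34$ ($H = \left(-2\right) 17 = -34$)
$U{\left(P,W \right)} = 7 - W$
$\left(H + \frac{1}{U{\left(-8,-11 \right)}}\right)^{2} = \left(-34 + \frac{1}{7 - -11}\right)^{2} = \left(-34 + \frac{1}{7 + 11}\right)^{2} = \left(-34 + \frac{1}{18}\right)^{2} = \left(- \frac{611}{18}\right)^{2} = \frac{373321}{324}$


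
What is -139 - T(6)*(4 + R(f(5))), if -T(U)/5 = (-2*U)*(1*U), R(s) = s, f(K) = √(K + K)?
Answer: -1579 - 360*√10 ≈ -2717.4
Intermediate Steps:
f(K) = √2*√K (f(K) = √(2*K) = √2*√K)
T(U) = 10*U² (T(U) = -5*(-2*U)*1*U = -5*(-2*U)*U = -(-10)*U² = 10*U²)
-139 - T(6)*(4 + R(f(5))) = -139 - 10*6²*(4 + √2*√5) = -139 - 10*36*(4 + √10) = -139 - 360*(4 + √10) = -139 - (1440 + 360*√10) = -139 + (-1440 - 360*√10) = -1579 - 360*√10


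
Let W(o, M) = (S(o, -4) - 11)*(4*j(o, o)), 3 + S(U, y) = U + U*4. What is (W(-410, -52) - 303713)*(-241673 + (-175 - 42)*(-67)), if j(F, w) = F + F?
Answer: -1468695460738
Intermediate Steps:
S(U, y) = -3 + 5*U (S(U, y) = -3 + (U + U*4) = -3 + (U + 4*U) = -3 + 5*U)
j(F, w) = 2*F
W(o, M) = 8*o*(-14 + 5*o) (W(o, M) = ((-3 + 5*o) - 11)*(4*(2*o)) = (-14 + 5*o)*(8*o) = 8*o*(-14 + 5*o))
(W(-410, -52) - 303713)*(-241673 + (-175 - 42)*(-67)) = (8*(-410)*(-14 + 5*(-410)) - 303713)*(-241673 + (-175 - 42)*(-67)) = (8*(-410)*(-14 - 2050) - 303713)*(-241673 - 217*(-67)) = (8*(-410)*(-2064) - 303713)*(-241673 + 14539) = (6769920 - 303713)*(-227134) = 6466207*(-227134) = -1468695460738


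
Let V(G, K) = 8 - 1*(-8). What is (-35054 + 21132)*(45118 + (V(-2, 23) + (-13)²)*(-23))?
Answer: -568894686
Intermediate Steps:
V(G, K) = 16 (V(G, K) = 8 + 8 = 16)
(-35054 + 21132)*(45118 + (V(-2, 23) + (-13)²)*(-23)) = (-35054 + 21132)*(45118 + (16 + (-13)²)*(-23)) = -13922*(45118 + (16 + 169)*(-23)) = -13922*(45118 + 185*(-23)) = -13922*(45118 - 4255) = -13922*40863 = -568894686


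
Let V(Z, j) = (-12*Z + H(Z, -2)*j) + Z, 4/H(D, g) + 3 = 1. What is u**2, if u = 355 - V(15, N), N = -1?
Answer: 268324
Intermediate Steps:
H(D, g) = -2 (H(D, g) = 4/(-3 + 1) = 4/(-2) = 4*(-1/2) = -2)
V(Z, j) = -11*Z - 2*j (V(Z, j) = (-12*Z - 2*j) + Z = -11*Z - 2*j)
u = 518 (u = 355 - (-11*15 - 2*(-1)) = 355 - (-165 + 2) = 355 - 1*(-163) = 355 + 163 = 518)
u**2 = 518**2 = 268324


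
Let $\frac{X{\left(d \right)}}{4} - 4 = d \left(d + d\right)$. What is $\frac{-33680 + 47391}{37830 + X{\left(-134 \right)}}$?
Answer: $\frac{13711}{181494} \approx 0.075545$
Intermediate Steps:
$X{\left(d \right)} = 16 + 8 d^{2}$ ($X{\left(d \right)} = 16 + 4 d \left(d + d\right) = 16 + 4 d 2 d = 16 + 4 \cdot 2 d^{2} = 16 + 8 d^{2}$)
$\frac{-33680 + 47391}{37830 + X{\left(-134 \right)}} = \frac{-33680 + 47391}{37830 + \left(16 + 8 \left(-134\right)^{2}\right)} = \frac{13711}{37830 + \left(16 + 8 \cdot 17956\right)} = \frac{13711}{37830 + \left(16 + 143648\right)} = \frac{13711}{37830 + 143664} = \frac{13711}{181494}$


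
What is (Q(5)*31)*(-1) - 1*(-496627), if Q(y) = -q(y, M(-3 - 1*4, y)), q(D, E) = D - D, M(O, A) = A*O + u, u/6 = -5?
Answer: 496627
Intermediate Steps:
u = -30 (u = 6*(-5) = -30)
M(O, A) = -30 + A*O (M(O, A) = A*O - 30 = -30 + A*O)
q(D, E) = 0
Q(y) = 0 (Q(y) = -1*0 = 0)
(Q(5)*31)*(-1) - 1*(-496627) = (0*31)*(-1) - 1*(-496627) = 0*(-1) + 496627 = 0 + 496627 = 496627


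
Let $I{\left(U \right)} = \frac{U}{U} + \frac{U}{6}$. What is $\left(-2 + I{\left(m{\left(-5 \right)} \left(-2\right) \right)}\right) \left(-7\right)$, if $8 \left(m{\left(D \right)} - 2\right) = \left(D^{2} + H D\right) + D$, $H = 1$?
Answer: $\frac{385}{24} \approx 16.042$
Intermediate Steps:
$m{\left(D \right)} = 2 + \frac{D}{4} + \frac{D^{2}}{8}$ ($m{\left(D \right)} = 2 + \frac{\left(D^{2} + 1 D\right) + D}{8} = 2 + \frac{\left(D^{2} + D\right) + D}{8} = 2 + \frac{\left(D + D^{2}\right) + D}{8} = 2 + \frac{D^{2} + 2 D}{8} = 2 + \left(\frac{D}{4} + \frac{D^{2}}{8}\right) = 2 + \frac{D}{4} + \frac{D^{2}}{8}$)
$I{\left(U \right)} = 1 + \frac{U}{6}$ ($I{\left(U \right)} = 1 + U \frac{1}{6} = 1 + \frac{U}{6}$)
$\left(-2 + I{\left(m{\left(-5 \right)} \left(-2\right) \right)}\right) \left(-7\right) = \left(-2 + \left(1 + \frac{\left(2 + \frac{1}{4} \left(-5\right) + \frac{\left(-5\right)^{2}}{8}\right) \left(-2\right)}{6}\right)\right) \left(-7\right) = \left(-2 + \left(1 + \frac{\left(2 - \frac{5}{4} + \frac{1}{8} \cdot 25\right) \left(-2\right)}{6}\right)\right) \left(-7\right) = \left(-2 + \left(1 + \frac{\left(2 - \frac{5}{4} + \frac{25}{8}\right) \left(-2\right)}{6}\right)\right) \left(-7\right) = \left(-2 + \left(1 + \frac{\frac{31}{8} \left(-2\right)}{6}\right)\right) \left(-7\right) = \left(-2 + \left(1 + \frac{1}{6} \left(- \frac{31}{4}\right)\right)\right) \left(-7\right) = \left(-2 + \left(1 - \frac{31}{24}\right)\right) \left(-7\right) = \left(-2 - \frac{7}{24}\right) \left(-7\right) = \left(- \frac{55}{24}\right) \left(-7\right) = \frac{385}{24}$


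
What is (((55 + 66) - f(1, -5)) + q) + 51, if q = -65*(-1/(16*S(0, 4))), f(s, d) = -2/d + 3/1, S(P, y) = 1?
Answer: 13813/80 ≈ 172.66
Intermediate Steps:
f(s, d) = 3 - 2/d (f(s, d) = -2/d + 3*1 = -2/d + 3 = 3 - 2/d)
q = 65/16 (q = -65/(1*(-16)) = -65/(-16) = -65*(-1/16) = 65/16 ≈ 4.0625)
(((55 + 66) - f(1, -5)) + q) + 51 = (((55 + 66) - (3 - 2/(-5))) + 65/16) + 51 = ((121 - (3 - 2*(-⅕))) + 65/16) + 51 = ((121 - (3 + ⅖)) + 65/16) + 51 = ((121 - 1*17/5) + 65/16) + 51 = ((121 - 17/5) + 65/16) + 51 = (588/5 + 65/16) + 51 = 9733/80 + 51 = 13813/80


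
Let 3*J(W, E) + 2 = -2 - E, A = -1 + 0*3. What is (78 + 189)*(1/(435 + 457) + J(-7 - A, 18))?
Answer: -1746269/892 ≈ -1957.7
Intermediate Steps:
A = -1 (A = -1 + 0 = -1)
J(W, E) = -4/3 - E/3 (J(W, E) = -2/3 + (-2 - E)/3 = -2/3 + (-2/3 - E/3) = -4/3 - E/3)
(78 + 189)*(1/(435 + 457) + J(-7 - A, 18)) = (78 + 189)*(1/(435 + 457) + (-4/3 - 1/3*18)) = 267*(1/892 + (-4/3 - 6)) = 267*(1/892 - 22/3) = 267*(-19621/2676) = -1746269/892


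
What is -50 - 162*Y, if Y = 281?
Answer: -45572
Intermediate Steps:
-50 - 162*Y = -50 - 162*281 = -50 - 45522 = -45572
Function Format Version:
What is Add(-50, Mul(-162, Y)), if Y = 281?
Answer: -45572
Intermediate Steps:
Add(-50, Mul(-162, Y)) = Add(-50, Mul(-162, 281)) = Add(-50, -45522) = -45572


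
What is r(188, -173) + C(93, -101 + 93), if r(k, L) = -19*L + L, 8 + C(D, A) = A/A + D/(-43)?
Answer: 133508/43 ≈ 3104.8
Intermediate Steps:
C(D, A) = -7 - D/43 (C(D, A) = -8 + (A/A + D/(-43)) = -8 + (1 + D*(-1/43)) = -8 + (1 - D/43) = -7 - D/43)
r(k, L) = -18*L
r(188, -173) + C(93, -101 + 93) = -18*(-173) + (-7 - 1/43*93) = 3114 + (-7 - 93/43) = 3114 - 394/43 = 133508/43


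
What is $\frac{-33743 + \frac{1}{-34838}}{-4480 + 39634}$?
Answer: $- \frac{1175538635}{1224695052} \approx -0.95986$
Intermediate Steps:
$\frac{-33743 + \frac{1}{-34838}}{-4480 + 39634} = \frac{-33743 - \frac{1}{34838}}{35154} = \left(- \frac{1175538635}{34838}\right) \frac{1}{35154} = - \frac{1175538635}{1224695052}$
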